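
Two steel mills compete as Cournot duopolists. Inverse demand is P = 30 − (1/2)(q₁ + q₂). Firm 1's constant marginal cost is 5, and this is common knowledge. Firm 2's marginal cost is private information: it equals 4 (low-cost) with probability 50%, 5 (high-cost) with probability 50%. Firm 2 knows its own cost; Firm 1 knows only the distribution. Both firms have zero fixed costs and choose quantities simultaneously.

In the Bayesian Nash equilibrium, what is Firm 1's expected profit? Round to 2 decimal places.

133.39

Type-c best response for Firm 2: q₂(c) = (30 − c) − q₁/2.
Firm 1 maximizes expected profit; its first-order condition is 30 − q₁ − (1/2)E[q₂] − 5 = 0.
Substituting E[q₂] and solving: E[c₂] = 4.5, so q₁ = (30 − 2·5 + 4.5)/(3/2) = 16.3333.
E[P] = 30 − (1/2)·(q₁ + E[q₂]) = 13.1667; Firm 1's expected profit = (E[P] − 5)·q₁ = (13.1667 − 5)·16.3333 = 133.389.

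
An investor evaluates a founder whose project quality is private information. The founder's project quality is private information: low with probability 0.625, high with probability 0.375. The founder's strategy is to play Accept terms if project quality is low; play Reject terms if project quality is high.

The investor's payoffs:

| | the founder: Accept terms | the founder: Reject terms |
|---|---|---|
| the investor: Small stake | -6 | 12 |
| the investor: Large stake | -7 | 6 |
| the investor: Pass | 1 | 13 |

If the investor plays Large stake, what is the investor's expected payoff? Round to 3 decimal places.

E[Large stake] = 0.625·(-7) + 0.375·6 = (-4.375) + 2.25 = -2.125

-2.125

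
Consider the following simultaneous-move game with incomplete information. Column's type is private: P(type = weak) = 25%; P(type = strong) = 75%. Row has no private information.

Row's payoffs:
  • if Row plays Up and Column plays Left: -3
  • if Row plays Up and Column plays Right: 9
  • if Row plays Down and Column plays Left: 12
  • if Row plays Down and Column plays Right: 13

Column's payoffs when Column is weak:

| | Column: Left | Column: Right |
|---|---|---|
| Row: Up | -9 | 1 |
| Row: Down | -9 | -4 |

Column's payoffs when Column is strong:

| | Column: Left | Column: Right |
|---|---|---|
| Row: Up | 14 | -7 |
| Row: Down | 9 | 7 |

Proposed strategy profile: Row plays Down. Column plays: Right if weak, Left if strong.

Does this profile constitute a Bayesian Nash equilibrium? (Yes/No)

Yes

Row plays Down: E[Down] = 0.25·(13) + 0.75·(12) = 12.25; E[Up] = 0. Best-responding. ✓
Column (type weak), facing Down: Left gives -9, Right gives -4. Proposed Right is best. ✓
Column (type strong), facing Down: Left gives 9, Right gives 7. Proposed Left is best. ✓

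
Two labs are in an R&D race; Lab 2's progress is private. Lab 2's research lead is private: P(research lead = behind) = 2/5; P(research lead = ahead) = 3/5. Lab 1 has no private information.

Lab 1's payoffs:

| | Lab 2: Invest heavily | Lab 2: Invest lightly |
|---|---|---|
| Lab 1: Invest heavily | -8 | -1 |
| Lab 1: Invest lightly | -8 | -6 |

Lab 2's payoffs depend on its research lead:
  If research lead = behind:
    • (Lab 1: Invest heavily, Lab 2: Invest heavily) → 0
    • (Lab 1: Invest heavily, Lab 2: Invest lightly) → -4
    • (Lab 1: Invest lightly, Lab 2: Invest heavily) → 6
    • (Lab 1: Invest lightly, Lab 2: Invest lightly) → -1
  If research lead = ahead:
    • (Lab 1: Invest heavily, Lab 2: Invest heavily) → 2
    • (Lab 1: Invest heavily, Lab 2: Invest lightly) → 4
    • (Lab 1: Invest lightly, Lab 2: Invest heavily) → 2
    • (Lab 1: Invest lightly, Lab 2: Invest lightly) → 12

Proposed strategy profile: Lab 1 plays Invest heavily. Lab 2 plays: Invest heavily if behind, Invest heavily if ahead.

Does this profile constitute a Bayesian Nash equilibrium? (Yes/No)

No

Lab 1 plays Invest heavily: E[Invest heavily] = 2/5·(-8) + 3/5·(-8) = -8; E[Invest lightly] = -8. Best-responding. ✓
Lab 2 (research lead behind), facing Invest heavily: Invest heavily gives 0, Invest lightly gives -4. Proposed Invest heavily is best. ✓
Lab 2 (research lead ahead), facing Invest heavily: Invest heavily gives 2, Invest lightly gives 4. Proposed Invest heavily is not best — profitable deviation exists. ✗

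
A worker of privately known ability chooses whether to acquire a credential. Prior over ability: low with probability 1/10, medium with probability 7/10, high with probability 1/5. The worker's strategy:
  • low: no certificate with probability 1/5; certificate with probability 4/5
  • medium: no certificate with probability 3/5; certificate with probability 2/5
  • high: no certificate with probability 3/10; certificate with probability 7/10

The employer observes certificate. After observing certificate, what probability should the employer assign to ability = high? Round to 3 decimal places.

P(certificate) = (1/10)·(4/5) + (7/10)·(2/5) + (1/5)·(7/10) = 1/2
P(high | certificate) = ((1/5)·(7/10)) / (1/2) = (7/50) / (1/2) = 7/25

0.280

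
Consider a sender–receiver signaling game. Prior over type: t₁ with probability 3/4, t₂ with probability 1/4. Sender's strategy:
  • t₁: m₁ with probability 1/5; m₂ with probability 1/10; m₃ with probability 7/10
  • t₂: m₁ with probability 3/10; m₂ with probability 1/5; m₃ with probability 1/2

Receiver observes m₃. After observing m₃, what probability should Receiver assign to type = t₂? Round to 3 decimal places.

0.192

P(m₃) = (3/4)·(7/10) + (1/4)·(1/2) = 13/20
P(t₂ | m₃) = ((1/4)·(1/2)) / (13/20) = (1/8) / (13/20) = 5/26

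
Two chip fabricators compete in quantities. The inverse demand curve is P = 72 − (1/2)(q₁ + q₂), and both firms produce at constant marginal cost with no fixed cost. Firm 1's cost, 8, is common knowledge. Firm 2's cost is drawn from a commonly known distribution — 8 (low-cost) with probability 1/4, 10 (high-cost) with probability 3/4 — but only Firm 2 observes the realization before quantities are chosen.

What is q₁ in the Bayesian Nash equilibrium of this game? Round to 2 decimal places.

43.67

Firm 2 with cost c maximizes (72 − (1/2)(q₁+q₂) − c)·q₂, giving q₂(c) = (72 − c − (1/2)q₁).
E[c₂] = 1/4·8 + 3/4·10 = 9.5
Firm 1's FOC against E[q₂] yields q₁ = (72 − 2·8 + E[c₂])/(3/2) = (72 − 16 + 9.5)/(3/2) = 43.6667.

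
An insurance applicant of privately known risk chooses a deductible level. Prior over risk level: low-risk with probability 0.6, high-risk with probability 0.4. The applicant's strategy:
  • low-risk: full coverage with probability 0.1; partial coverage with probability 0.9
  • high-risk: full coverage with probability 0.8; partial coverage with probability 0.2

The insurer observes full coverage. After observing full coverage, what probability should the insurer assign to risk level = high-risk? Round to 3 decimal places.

P(full coverage) = 0.6·0.1 + 0.4·0.8 = 0.38
P(high-risk | full coverage) = (0.4·0.8) / 0.38 = 0.32 / 0.38 = 0.842105

0.842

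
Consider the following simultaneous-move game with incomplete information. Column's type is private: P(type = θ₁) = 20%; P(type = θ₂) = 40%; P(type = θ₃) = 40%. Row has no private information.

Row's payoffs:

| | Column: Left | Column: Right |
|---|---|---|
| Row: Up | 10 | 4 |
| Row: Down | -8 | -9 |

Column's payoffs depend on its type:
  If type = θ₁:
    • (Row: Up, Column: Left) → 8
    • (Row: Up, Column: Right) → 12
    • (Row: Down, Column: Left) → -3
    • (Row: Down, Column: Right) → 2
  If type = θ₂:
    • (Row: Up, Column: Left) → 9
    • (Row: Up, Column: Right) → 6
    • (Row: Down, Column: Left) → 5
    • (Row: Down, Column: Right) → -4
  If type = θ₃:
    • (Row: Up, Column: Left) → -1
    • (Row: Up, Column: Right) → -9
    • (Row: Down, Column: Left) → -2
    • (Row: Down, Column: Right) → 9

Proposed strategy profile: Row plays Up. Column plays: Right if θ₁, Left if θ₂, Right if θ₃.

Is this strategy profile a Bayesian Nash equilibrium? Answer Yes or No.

No

A profile is a BNE iff every type of every player is best-responding given beliefs about the other side.
Row plays Up: E[Up] = 0.2·(4) + 0.4·(10) + 0.4·(4) = 6.4; E[Down] = -8.6. Best-responding. ✓
Column (type θ₁), facing Up: Left gives 8, Right gives 12. Proposed Right is best. ✓
Column (type θ₂), facing Up: Left gives 9, Right gives 6. Proposed Left is best. ✓
Column (type θ₃), facing Up: Left gives -1, Right gives -9. Proposed Right is not best — profitable deviation exists. ✗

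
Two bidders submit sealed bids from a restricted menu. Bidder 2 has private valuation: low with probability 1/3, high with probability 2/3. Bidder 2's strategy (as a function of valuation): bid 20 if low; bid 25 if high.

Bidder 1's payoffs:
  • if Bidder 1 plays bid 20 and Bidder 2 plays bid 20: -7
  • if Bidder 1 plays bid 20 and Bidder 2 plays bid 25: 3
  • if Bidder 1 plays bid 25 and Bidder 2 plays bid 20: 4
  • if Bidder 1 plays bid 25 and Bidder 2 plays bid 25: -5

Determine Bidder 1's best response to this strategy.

bid 20

Compute Bidder 1's expected payoff for each action, taking the expectation over Bidder 2's type.
E[bid 20] = 1/3·(-7) + 2/3·(3) = -1/3
E[bid 25] = 1/3·(4) + 2/3·(-5) = -2
Best response: bid 20 (-1/3 is the largest).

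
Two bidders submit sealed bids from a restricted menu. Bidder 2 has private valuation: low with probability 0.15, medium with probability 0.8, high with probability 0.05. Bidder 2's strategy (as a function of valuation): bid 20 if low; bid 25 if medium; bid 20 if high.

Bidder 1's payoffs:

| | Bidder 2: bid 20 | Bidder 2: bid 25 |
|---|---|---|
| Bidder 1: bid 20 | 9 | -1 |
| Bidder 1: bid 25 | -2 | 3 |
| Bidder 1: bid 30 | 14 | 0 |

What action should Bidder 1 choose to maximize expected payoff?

E[bid 20] = 0.15·(9) + 0.8·(-1) + 0.05·(9) = 1
E[bid 25] = 0.15·(-2) + 0.8·(3) + 0.05·(-2) = 2
E[bid 30] = 0.15·(14) + 0.8·(0) + 0.05·(14) = 2.8
Best response: bid 30 (2.8 is the largest).

bid 30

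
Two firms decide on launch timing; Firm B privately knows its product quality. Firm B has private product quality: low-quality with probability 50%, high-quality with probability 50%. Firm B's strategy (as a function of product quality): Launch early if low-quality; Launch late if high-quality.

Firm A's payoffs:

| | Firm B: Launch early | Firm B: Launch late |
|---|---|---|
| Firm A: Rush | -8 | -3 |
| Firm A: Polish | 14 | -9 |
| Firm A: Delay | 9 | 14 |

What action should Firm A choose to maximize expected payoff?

E[Rush] = 0.5·(-8) + 0.5·(-3) = -5.5
E[Polish] = 0.5·(14) + 0.5·(-9) = 2.5
E[Delay] = 0.5·(9) + 0.5·(14) = 11.5
Best response: Delay (11.5 is the largest).

Delay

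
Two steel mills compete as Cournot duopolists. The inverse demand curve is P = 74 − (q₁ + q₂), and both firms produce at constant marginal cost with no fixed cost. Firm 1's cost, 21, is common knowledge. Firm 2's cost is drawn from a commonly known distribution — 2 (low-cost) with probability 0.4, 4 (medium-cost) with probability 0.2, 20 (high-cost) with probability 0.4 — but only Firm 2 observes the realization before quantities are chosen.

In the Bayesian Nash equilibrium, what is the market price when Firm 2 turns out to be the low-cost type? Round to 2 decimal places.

31.07

Type-c best response for Firm 2: q₂(c) = (74 − c)/2 − q₁/2.
Firm 1 maximizes expected profit; its first-order condition is 74 − 2q₁ − E[q₂] − 21 = 0.
Substituting E[q₂] and solving: E[c₂] = 9.6, so q₁ = (74 − 2·21 + 9.6)/3 = 13.8667.
q₂(low-cost) = 29.0667, so P = 74 − (13.8667 + 29.0667) = 31.0667.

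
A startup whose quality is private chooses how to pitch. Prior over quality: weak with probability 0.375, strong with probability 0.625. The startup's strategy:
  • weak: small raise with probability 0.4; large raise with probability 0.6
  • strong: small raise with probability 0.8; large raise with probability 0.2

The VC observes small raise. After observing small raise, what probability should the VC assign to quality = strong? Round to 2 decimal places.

0.77

P(small raise) = 0.375·0.4 + 0.625·0.8 = 0.65
P(strong | small raise) = (0.625·0.8) / 0.65 = 0.5 / 0.65 = 0.769231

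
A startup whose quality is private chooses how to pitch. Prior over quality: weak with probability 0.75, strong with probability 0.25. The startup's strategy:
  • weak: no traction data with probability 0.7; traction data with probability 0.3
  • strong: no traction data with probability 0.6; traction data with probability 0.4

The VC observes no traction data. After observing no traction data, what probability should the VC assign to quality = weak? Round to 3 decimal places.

Apply Bayes' rule using the sender's strategy as the likelihood.
P(no traction data) = 0.75·0.7 + 0.25·0.6 = 0.675
P(weak | no traction data) = (0.75·0.7) / 0.675 = 0.525 / 0.675 = 0.777778

0.778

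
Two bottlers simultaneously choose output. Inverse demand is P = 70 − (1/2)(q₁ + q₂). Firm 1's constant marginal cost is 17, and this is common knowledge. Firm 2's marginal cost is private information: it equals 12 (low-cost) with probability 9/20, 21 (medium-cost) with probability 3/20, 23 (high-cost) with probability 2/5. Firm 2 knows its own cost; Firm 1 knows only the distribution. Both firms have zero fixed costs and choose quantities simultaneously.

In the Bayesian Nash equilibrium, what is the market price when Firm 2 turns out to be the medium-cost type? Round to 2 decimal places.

Firm 2 with cost c maximizes (70 − (1/2)(q₁+q₂) − c)·q₂, giving q₂(c) = (70 − c − (1/2)q₁).
E[c₂] = 9/20·12 + 3/20·21 + 2/5·23 = 17.75
Firm 1's FOC against E[q₂] yields q₁ = (70 − 2·17 + E[c₂])/(3/2) = (70 − 34 + 17.75)/(3/2) = 35.8333.
q₂(medium-cost) = 31.0833, so P = 70 − (1/2)·(35.8333 + 31.0833) = 36.5417.

36.54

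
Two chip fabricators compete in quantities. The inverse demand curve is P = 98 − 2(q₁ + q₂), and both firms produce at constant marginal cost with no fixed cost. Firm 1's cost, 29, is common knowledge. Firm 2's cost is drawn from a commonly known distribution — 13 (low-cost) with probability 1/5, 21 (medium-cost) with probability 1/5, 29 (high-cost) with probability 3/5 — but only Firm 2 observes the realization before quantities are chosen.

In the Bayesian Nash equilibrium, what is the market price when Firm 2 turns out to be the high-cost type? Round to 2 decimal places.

52.80

Each type of Firm 2 best-responds to q₁; Firm 1 best-responds to the expected q₂ over Firm 2's types.
Firm 2 with cost c maximizes (98 − 2(q₁+q₂) − c)·q₂, giving q₂(c) = (98 − c − 2q₁)/4.
E[c₂] = 1/5·13 + 1/5·21 + 3/5·29 = 24.2
Firm 1's FOC against E[q₂] yields q₁ = (98 − 2·29 + E[c₂])/6 = (98 − 58 + 24.2)/6 = 10.7.
q₂(high-cost) = 11.9, so P = 98 − 2·(10.7 + 11.9) = 52.8.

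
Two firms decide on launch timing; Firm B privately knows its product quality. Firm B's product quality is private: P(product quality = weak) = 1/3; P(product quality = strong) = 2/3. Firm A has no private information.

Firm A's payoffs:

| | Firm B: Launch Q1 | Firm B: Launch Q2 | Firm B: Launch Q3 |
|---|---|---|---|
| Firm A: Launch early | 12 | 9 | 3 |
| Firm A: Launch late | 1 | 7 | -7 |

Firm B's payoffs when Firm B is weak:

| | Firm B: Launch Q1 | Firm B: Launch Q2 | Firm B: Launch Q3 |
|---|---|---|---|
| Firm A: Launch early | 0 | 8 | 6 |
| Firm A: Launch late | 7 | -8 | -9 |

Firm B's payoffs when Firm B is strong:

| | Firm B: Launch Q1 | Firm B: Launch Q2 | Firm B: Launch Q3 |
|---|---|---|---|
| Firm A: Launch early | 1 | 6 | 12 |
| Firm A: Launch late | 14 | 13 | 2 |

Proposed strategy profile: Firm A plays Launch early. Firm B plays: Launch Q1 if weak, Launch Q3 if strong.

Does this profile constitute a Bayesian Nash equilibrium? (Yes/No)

Firm A plays Launch early: E[Launch early] = 1/3·(12) + 2/3·(3) = 6; E[Launch late] = -13/3. Best-responding. ✓
Firm B (product quality weak), facing Launch early: Launch Q1 gives 0, Launch Q2 gives 8, Launch Q3 gives 6. Proposed Launch Q1 is not best — profitable deviation exists. ✗
Firm B (product quality strong), facing Launch early: Launch Q1 gives 1, Launch Q2 gives 6, Launch Q3 gives 12. Proposed Launch Q3 is best. ✓

No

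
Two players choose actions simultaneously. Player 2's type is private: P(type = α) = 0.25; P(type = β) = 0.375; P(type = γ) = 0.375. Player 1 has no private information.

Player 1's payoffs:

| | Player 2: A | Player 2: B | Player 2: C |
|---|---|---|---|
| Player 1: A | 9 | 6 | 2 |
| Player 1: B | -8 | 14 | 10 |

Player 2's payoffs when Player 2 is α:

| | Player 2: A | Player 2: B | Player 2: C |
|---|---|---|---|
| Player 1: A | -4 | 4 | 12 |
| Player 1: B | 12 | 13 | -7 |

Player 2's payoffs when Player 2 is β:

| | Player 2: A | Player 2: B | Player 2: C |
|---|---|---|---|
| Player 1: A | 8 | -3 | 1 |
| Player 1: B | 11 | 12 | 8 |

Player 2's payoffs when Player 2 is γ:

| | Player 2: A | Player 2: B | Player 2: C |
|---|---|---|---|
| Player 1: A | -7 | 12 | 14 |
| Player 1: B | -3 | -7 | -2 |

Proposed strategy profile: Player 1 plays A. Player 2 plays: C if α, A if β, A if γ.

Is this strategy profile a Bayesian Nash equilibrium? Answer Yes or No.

Player 1 plays A: E[A] = 0.25·(2) + 0.375·(9) + 0.375·(9) = 7.25; E[B] = -3.5. Best-responding. ✓
Player 2 (type α), facing A: A gives -4, B gives 4, C gives 12. Proposed C is best. ✓
Player 2 (type β), facing A: A gives 8, B gives -3, C gives 1. Proposed A is best. ✓
Player 2 (type γ), facing A: A gives -7, B gives 12, C gives 14. Proposed A is not best — profitable deviation exists. ✗

No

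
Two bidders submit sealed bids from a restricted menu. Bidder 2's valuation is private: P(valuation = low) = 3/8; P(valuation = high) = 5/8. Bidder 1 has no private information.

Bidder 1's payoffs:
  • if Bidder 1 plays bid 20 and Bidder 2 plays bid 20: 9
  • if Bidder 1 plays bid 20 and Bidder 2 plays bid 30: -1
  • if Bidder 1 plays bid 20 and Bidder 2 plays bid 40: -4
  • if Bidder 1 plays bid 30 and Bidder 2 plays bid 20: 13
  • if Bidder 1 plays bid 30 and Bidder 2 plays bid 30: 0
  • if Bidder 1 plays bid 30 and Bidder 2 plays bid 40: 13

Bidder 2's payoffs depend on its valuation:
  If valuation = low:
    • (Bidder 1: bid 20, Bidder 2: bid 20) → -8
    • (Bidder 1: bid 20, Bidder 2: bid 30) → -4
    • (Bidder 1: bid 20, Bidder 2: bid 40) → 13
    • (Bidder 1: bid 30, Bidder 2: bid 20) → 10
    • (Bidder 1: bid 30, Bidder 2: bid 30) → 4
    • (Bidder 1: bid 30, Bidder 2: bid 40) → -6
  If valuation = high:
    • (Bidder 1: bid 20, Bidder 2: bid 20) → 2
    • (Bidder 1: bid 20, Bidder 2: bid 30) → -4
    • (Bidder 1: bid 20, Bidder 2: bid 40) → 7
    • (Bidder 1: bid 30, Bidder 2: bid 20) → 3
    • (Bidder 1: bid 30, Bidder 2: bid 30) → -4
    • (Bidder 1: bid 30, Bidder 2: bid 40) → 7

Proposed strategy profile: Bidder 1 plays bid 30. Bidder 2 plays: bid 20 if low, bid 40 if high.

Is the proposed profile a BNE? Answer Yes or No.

Bidder 1 plays bid 30: E[bid 30] = 3/8·(13) + 5/8·(13) = 13; E[bid 20] = 7/8. Best-responding. ✓
Bidder 2 (valuation low), facing bid 30: bid 20 gives 10, bid 30 gives 4, bid 40 gives -6. Proposed bid 20 is best. ✓
Bidder 2 (valuation high), facing bid 30: bid 20 gives 3, bid 30 gives -4, bid 40 gives 7. Proposed bid 40 is best. ✓

Yes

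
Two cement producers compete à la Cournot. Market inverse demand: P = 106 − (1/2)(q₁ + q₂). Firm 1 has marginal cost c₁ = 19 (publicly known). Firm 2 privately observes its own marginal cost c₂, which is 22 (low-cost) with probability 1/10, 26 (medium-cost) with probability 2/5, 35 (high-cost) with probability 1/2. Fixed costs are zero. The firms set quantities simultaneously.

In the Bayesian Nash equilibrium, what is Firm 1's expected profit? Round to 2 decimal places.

Type-c best response for Firm 2: q₂(c) = (106 − c) − q₁/2.
Firm 1 maximizes expected profit; its first-order condition is 106 − q₁ − (1/2)E[q₂] − 19 = 0.
Substituting E[q₂] and solving: E[c₂] = 30.1, so q₁ = (106 − 2·19 + 30.1)/(3/2) = 65.4.
E[P] = 106 − (1/2)·(q₁ + E[q₂]) = 51.7; Firm 1's expected profit = (E[P] − 19)·q₁ = (51.7 − 19)·65.4 = 2138.58.

2138.58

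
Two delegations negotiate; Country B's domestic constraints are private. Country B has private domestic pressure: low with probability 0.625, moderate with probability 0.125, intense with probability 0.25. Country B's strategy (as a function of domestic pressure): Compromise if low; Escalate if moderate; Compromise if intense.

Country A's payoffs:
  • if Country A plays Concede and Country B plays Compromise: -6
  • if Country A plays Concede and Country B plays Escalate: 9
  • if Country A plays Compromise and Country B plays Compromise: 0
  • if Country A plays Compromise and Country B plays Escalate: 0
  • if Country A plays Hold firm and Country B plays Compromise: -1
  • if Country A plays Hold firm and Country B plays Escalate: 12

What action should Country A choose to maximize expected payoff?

Hold firm

E[Concede] = 0.625·(-6) + 0.125·(9) + 0.25·(-6) = -4.125
E[Compromise] = 0.625·(0) + 0.125·(0) + 0.25·(0) = 0
E[Hold firm] = 0.625·(-1) + 0.125·(12) + 0.25·(-1) = 0.625
Best response: Hold firm (0.625 is the largest).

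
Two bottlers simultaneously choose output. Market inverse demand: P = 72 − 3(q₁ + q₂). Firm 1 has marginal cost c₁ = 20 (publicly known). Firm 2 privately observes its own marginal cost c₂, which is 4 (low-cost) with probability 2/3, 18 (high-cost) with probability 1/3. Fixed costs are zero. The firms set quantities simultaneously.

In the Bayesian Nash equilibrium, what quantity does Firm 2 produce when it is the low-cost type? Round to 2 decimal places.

Type-c best response for Firm 2: q₂(c) = (72 − c)/6 − q₁/2.
Firm 1 maximizes expected profit; its first-order condition is 72 − 6q₁ − 3E[q₂] − 20 = 0.
Substituting E[q₂] and solving: E[c₂] = 8.66667, so q₁ = (72 − 2·20 + 8.66667)/9 = 4.51852.
q₂(low-cost) = (72 − 4 − 3·4.51852)/6 = 9.07407.

9.07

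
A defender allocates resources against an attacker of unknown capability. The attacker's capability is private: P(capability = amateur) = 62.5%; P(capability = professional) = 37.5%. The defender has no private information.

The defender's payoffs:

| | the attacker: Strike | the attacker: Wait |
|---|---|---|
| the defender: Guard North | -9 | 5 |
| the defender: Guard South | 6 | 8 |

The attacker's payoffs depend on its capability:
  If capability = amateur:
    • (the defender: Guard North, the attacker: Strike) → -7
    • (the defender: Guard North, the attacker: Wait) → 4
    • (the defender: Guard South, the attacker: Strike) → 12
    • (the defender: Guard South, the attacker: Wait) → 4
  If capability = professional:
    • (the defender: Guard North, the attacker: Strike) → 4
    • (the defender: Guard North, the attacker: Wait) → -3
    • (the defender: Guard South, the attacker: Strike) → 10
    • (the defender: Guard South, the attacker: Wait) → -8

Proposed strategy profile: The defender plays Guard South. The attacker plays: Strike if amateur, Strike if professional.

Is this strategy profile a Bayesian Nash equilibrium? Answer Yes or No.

A profile is a BNE iff every type of every player is best-responding given beliefs about the other side.
The defender plays Guard South: E[Guard South] = 0.625·(6) + 0.375·(6) = 6; E[Guard North] = -9. Best-responding. ✓
The attacker (capability amateur), facing Guard South: Strike gives 12, Wait gives 4. Proposed Strike is best. ✓
The attacker (capability professional), facing Guard South: Strike gives 10, Wait gives -8. Proposed Strike is best. ✓

Yes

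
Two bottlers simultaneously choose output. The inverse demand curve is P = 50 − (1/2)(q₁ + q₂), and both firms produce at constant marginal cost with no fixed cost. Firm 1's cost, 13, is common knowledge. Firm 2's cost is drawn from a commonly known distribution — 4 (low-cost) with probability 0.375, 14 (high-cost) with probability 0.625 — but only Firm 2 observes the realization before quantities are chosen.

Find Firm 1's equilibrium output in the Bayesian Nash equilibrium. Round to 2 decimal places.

22.83

Firm 2 with cost c maximizes (50 − (1/2)(q₁+q₂) − c)·q₂, giving q₂(c) = (50 − c − (1/2)q₁).
E[c₂] = 0.375·4 + 0.625·14 = 10.25
Firm 1's FOC against E[q₂] yields q₁ = (50 − 2·13 + E[c₂])/(3/2) = (50 − 26 + 10.25)/(3/2) = 22.8333.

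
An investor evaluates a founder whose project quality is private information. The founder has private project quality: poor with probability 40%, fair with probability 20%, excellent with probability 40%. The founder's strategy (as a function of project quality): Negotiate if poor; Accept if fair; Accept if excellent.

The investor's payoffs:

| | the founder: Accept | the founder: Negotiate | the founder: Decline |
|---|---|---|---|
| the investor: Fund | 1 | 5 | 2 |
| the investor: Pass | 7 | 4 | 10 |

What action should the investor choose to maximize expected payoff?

Pass

Compute the investor's expected payoff for each action, taking the expectation over the founder's type.
E[Fund] = 0.4·(5) + 0.2·(1) + 0.4·(1) = 2.6
E[Pass] = 0.4·(4) + 0.2·(7) + 0.4·(7) = 5.8
Best response: Pass (5.8 is the largest).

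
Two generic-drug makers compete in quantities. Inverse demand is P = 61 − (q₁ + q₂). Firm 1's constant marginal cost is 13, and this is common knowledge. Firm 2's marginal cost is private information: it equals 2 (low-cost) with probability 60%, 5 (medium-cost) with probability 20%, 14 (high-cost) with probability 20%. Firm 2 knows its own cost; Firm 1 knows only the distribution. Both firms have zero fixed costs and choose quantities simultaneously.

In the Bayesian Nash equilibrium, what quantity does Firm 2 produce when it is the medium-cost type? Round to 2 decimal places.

Type-c best response for Firm 2: q₂(c) = (61 − c)/2 − q₁/2.
Firm 1 maximizes expected profit; its first-order condition is 61 − 2q₁ − E[q₂] − 13 = 0.
Substituting E[q₂] and solving: E[c₂] = 5, so q₁ = (61 − 2·13 + 5)/3 = 13.3333.
q₂(medium-cost) = (61 − 5 − 13.3333)/2 = 21.3333.

21.33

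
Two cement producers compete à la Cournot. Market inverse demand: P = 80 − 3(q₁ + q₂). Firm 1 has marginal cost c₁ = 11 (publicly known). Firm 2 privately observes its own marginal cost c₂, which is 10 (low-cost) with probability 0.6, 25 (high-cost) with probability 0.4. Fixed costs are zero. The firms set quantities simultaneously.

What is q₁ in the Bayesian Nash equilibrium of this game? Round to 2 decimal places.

Type-c best response for Firm 2: q₂(c) = (80 − c)/6 − q₁/2.
Firm 1 maximizes expected profit; its first-order condition is 80 − 6q₁ − 3E[q₂] − 11 = 0.
Substituting E[q₂] and solving: E[c₂] = 16, so q₁ = (80 − 2·11 + 16)/9 = 8.22222.

8.22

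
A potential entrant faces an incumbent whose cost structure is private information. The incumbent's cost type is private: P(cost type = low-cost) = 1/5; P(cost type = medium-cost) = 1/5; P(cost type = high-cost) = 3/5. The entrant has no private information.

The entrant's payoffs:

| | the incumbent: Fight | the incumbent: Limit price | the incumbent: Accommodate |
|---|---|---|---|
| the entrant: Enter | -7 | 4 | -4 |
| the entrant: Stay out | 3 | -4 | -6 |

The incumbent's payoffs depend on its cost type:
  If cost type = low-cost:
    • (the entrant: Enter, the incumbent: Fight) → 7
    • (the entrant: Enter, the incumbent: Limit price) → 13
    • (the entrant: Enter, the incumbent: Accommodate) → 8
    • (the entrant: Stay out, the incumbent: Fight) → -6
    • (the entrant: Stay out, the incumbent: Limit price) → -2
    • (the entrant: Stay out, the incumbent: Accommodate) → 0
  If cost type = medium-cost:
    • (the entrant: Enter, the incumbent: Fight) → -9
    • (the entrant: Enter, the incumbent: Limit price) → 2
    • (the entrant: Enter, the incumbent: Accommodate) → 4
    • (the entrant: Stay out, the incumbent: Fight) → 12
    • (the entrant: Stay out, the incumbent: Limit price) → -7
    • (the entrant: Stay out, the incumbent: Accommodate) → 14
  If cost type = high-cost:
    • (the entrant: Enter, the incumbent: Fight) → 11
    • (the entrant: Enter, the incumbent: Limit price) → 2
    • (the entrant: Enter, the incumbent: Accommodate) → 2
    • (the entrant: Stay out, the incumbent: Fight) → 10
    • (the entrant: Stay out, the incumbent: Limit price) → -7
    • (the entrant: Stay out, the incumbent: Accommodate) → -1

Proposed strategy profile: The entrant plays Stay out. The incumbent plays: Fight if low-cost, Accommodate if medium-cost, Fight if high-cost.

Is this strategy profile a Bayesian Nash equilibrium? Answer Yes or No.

The entrant plays Stay out: E[Stay out] = 1/5·(3) + 1/5·(-6) + 3/5·(3) = 6/5; E[Enter] = -32/5. Best-responding. ✓
The incumbent (cost type low-cost), facing Stay out: Fight gives -6, Limit price gives -2, Accommodate gives 0. Proposed Fight is not best — profitable deviation exists. ✗
The incumbent (cost type medium-cost), facing Stay out: Fight gives 12, Limit price gives -7, Accommodate gives 14. Proposed Accommodate is best. ✓
The incumbent (cost type high-cost), facing Stay out: Fight gives 10, Limit price gives -7, Accommodate gives -1. Proposed Fight is best. ✓

No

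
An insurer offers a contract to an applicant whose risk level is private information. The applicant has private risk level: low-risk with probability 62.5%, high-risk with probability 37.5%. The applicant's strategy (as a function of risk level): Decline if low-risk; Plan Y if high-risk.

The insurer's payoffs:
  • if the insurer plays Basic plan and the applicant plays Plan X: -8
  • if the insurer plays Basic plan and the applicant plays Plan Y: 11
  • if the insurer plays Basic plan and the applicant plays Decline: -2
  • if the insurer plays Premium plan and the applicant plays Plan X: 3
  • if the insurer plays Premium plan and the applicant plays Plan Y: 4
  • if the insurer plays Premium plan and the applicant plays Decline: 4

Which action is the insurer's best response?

Premium plan

Compute the insurer's expected payoff for each action, taking the expectation over the applicant's type.
E[Basic plan] = 0.625·(-2) + 0.375·(11) = 2.875
E[Premium plan] = 0.625·(4) + 0.375·(4) = 4
Best response: Premium plan (4 is the largest).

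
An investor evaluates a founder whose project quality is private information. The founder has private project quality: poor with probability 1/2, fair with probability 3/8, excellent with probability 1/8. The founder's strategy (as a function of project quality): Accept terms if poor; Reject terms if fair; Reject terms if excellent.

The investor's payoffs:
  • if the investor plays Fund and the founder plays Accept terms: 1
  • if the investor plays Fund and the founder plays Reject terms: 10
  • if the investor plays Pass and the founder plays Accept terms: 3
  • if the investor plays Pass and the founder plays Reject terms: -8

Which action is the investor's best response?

Fund

Compute the investor's expected payoff for each action, taking the expectation over the founder's type.
E[Fund] = 1/2·(1) + 3/8·(10) + 1/8·(10) = 11/2
E[Pass] = 1/2·(3) + 3/8·(-8) + 1/8·(-8) = -5/2
Best response: Fund (11/2 is the largest).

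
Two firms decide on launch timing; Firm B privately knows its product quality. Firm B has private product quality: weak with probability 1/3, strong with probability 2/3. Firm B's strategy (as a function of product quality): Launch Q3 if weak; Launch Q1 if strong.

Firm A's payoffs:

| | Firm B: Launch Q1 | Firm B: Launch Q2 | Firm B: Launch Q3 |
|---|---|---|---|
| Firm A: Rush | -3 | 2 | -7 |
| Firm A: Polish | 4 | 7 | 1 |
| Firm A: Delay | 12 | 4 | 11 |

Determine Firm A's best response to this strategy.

Compute Firm A's expected payoff for each action, taking the expectation over Firm B's type.
E[Rush] = 1/3·(-7) + 2/3·(-3) = -13/3
E[Polish] = 1/3·(1) + 2/3·(4) = 3
E[Delay] = 1/3·(11) + 2/3·(12) = 35/3
Best response: Delay (35/3 is the largest).

Delay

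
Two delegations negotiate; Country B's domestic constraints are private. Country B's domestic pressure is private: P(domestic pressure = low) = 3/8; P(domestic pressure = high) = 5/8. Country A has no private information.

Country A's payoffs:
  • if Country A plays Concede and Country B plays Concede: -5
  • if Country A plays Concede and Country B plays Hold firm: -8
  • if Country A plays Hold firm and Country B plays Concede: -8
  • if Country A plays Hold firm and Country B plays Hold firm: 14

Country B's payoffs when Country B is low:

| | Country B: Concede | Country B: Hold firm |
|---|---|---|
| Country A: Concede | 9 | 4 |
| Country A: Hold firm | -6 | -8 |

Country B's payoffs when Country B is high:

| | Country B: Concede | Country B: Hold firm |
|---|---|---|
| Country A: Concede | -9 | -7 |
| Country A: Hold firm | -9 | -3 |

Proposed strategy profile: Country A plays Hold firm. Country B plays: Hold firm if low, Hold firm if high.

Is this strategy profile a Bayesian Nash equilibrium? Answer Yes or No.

Country A plays Hold firm: E[Hold firm] = 3/8·(14) + 5/8·(14) = 14; E[Concede] = -8. Best-responding. ✓
Country B (domestic pressure low), facing Hold firm: Concede gives -6, Hold firm gives -8. Proposed Hold firm is not best — profitable deviation exists. ✗
Country B (domestic pressure high), facing Hold firm: Concede gives -9, Hold firm gives -3. Proposed Hold firm is best. ✓

No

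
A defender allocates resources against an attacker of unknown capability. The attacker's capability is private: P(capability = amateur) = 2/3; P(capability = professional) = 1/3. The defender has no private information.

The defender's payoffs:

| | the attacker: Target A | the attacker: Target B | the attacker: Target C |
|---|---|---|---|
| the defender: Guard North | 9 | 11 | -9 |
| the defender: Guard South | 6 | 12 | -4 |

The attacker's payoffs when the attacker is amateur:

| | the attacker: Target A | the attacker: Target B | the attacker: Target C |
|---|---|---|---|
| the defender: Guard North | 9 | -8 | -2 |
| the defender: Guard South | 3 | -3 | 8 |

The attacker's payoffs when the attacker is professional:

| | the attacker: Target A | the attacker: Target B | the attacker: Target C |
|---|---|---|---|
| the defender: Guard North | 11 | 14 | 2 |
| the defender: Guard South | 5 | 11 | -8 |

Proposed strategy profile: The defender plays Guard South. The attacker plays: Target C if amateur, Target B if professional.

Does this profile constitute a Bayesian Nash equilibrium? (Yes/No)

A profile is a BNE iff every type of every player is best-responding given beliefs about the other side.
The defender plays Guard South: E[Guard South] = 2/3·(-4) + 1/3·(12) = 4/3; E[Guard North] = -7/3. Best-responding. ✓
The attacker (capability amateur), facing Guard South: Target A gives 3, Target B gives -3, Target C gives 8. Proposed Target C is best. ✓
The attacker (capability professional), facing Guard South: Target A gives 5, Target B gives 11, Target C gives -8. Proposed Target B is best. ✓

Yes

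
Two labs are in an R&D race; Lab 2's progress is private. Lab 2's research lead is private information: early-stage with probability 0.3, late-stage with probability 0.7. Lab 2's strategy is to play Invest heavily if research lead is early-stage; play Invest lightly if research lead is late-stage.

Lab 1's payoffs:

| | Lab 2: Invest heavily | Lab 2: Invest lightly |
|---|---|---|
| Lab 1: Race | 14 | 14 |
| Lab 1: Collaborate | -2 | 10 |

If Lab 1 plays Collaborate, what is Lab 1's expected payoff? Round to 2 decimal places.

E[Collaborate] = 0.3·(-2) + 0.7·10 = (-0.6) + 7 = 6.4

6.40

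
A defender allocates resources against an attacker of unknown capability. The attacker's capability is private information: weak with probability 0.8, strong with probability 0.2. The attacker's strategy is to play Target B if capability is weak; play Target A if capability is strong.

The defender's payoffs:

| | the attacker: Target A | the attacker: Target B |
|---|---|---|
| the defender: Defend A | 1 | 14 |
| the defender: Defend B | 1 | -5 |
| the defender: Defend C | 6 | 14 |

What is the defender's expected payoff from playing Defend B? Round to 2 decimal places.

Take the expectation over the attacker's capability, weighting each type's action by its prior probability.
E[Defend B] = 0.8·(-5) + 0.2·1 = (-4) + 0.2 = -3.8

-3.80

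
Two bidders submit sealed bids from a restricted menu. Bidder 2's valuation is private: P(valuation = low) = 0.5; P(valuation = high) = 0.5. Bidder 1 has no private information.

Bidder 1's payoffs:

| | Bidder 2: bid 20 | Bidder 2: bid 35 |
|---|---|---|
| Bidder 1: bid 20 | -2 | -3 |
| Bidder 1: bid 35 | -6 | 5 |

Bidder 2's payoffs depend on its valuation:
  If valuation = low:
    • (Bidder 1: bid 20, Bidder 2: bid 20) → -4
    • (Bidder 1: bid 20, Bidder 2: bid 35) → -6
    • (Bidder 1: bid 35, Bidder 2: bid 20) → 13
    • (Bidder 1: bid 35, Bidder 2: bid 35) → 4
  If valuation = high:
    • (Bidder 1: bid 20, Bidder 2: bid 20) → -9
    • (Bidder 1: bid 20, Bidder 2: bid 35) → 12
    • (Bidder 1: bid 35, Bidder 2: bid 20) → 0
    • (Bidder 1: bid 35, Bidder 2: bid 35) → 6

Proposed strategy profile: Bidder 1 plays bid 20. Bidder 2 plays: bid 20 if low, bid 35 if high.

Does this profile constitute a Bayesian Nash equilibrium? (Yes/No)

No

A profile is a BNE iff every type of every player is best-responding given beliefs about the other side.
Bidder 1 plays bid 20: E[bid 20] = 0.5·(-2) + 0.5·(-3) = -2.5; E[bid 35] = -0.5. Not best-responding. ✗
Bidder 2 (valuation low), facing bid 20: bid 20 gives -4, bid 35 gives -6. Proposed bid 20 is best. ✓
Bidder 2 (valuation high), facing bid 20: bid 20 gives -9, bid 35 gives 12. Proposed bid 35 is best. ✓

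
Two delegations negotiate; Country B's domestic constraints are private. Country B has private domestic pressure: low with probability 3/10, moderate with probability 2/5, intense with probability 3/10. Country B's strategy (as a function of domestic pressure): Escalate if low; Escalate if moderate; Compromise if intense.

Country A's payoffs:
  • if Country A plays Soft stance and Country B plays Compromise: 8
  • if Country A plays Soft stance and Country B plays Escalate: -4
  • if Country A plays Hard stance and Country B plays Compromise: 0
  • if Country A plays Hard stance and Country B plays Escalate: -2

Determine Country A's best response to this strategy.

E[Soft stance] = 3/10·(-4) + 2/5·(-4) + 3/10·(8) = -2/5
E[Hard stance] = 3/10·(-2) + 2/5·(-2) + 3/10·(0) = -7/5
Best response: Soft stance (-2/5 is the largest).

Soft stance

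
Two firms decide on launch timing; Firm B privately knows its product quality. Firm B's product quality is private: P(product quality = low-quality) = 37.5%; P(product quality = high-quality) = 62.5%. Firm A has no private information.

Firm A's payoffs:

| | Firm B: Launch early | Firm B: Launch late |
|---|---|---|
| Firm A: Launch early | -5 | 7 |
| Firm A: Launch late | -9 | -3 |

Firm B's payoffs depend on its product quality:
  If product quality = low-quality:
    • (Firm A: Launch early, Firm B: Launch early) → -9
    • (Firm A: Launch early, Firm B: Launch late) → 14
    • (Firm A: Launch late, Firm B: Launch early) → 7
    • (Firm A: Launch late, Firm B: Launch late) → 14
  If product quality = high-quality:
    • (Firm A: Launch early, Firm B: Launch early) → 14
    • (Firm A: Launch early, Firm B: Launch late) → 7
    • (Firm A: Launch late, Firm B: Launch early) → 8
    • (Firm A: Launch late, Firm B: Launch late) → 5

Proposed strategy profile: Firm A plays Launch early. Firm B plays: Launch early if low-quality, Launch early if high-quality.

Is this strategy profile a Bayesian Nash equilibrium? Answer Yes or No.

No

A profile is a BNE iff every type of every player is best-responding given beliefs about the other side.
Firm A plays Launch early: E[Launch early] = 0.375·(-5) + 0.625·(-5) = -5; E[Launch late] = -9. Best-responding. ✓
Firm B (product quality low-quality), facing Launch early: Launch early gives -9, Launch late gives 14. Proposed Launch early is not best — profitable deviation exists. ✗
Firm B (product quality high-quality), facing Launch early: Launch early gives 14, Launch late gives 7. Proposed Launch early is best. ✓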